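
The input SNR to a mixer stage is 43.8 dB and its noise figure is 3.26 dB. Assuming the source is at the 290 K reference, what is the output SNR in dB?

By definition F = SNR_in/SNR_out, so in dB: SNR_out = SNR_in − NF
SNR_out = 43.8 − 3.26 = 40.54 dB

40.54 dB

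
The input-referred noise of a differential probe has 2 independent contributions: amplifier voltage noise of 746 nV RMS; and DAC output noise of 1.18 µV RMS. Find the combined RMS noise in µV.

1.40 µV

Uncorrelated sources add in power (mean-square): V_tot = √(ΣV_i²)
V_tot = √[(7.46×10⁻⁷)² + (1.18×10⁻⁶)²] = 1.40×10⁻⁶ V = 1.40 µV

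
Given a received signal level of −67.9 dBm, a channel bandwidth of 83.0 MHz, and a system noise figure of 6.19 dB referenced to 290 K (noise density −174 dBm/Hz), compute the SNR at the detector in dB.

Noise floor: N = −174 + 10 log₁₀(B) + NF
10 log₁₀(8.30×10⁷) = 79.19 dB
N = −174 + 79.19 + 6.19 = −88.62 dBm
SNR = P_sig − N = −67.9 − (−88.62) = 20.72 dB → 20.7 dB

20.7 dB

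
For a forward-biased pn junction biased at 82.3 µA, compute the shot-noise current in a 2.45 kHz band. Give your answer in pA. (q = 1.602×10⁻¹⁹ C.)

254 pA

I_n = √(2qI·B)
2qI·B = 2 × 1.602×10⁻¹⁹ × 8.23×10⁻⁵ × 2.45×10³ = 6.46×10⁻²⁰ A²
I_n = √(6.46×10⁻²⁰) = 2.54×10⁻¹⁰ A = 254 pA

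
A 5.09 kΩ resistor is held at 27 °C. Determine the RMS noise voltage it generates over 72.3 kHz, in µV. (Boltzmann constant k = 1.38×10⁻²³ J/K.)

T = 27 °C + 273.15 = 300.15 K
V_n = √(4kTRB)
4kTRB = 4 × 1.38×10⁻²³ × 300.15 × 5.09×10³ × 7.23×10⁴ = 6.10×10⁻¹² V²
V_n = √(6.10×10⁻¹²) = 2.47×10⁻⁶ V = 2.47 µV

2.47 µV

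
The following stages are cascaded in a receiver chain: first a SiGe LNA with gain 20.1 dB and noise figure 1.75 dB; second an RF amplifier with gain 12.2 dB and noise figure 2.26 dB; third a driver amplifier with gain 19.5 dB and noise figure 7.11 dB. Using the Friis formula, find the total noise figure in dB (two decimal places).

Convert to linear (a loss of L dB is a gain of −L dB): F_i = 10^(NF_i/10), G_i = 10^(G_i,dB/10)
  Stage 1: F_1 = 10^(1.75/10) = 1.496, G_1 = 10^(20.1/10) = 102.3
  Stage 2: F_2 = 10^(2.26/10) = 1.683, G_2 = 10^(12.2/10) = 16.60
  Stage 3: F_3 = 10^(7.11/10) = 5.140, G_3 = 10^(19.5/10) = 89.13
Friis cascade:
  F = 1.496 + (1.683 − 1)/102.3 + (5.140 − 1)/1698 = 1.505
NF = 10 log₁₀(1.505) = 1.78 dB

1.78 dB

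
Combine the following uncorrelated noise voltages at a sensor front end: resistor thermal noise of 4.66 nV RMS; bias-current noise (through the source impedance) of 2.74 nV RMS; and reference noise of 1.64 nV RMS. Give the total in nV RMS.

5.65 nV

Uncorrelated sources add in power (mean-square): V_tot = √(ΣV_i²)
V_tot = √[(4.66×10⁻⁹)² + (2.74×10⁻⁹)² + (1.64×10⁻⁹)²] = 5.65×10⁻⁹ V = 5.65 nV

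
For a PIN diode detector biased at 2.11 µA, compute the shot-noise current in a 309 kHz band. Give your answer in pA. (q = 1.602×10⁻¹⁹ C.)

457 pA

I_n = √(2qI·B)
2qI·B = 2 × 1.602×10⁻¹⁹ × 2.11×10⁻⁶ × 3.09×10⁵ = 2.09×10⁻¹⁹ A²
I_n = √(2.09×10⁻¹⁹) = 4.57×10⁻¹⁰ A = 457 pA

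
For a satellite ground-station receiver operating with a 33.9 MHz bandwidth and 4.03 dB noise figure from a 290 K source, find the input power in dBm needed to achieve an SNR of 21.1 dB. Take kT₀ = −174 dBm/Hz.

−73.6 dBm

Sensitivity = −174 + 10 log₁₀(B) + NF + SNR_min
= −174 + 75.3 + 4.03 + 21.1
= −73.57 dBm → −73.6 dBm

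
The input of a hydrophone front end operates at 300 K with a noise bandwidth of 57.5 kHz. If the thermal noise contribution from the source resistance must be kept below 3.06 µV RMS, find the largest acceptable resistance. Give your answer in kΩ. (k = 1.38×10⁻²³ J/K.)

9.83 kΩ

Johnson–Nyquist: V_n = √(4kTRB) ⇒ R = V_n² / (4kTB)
4kTB = 4 × 1.38×10⁻²³ × 300 × 5.75×10⁴ = 9.52×10⁻¹⁶
R = (3.06×10⁻⁶)² / 9.52×10⁻¹⁶ = 9.83×10³ Ω = 9.83 kΩ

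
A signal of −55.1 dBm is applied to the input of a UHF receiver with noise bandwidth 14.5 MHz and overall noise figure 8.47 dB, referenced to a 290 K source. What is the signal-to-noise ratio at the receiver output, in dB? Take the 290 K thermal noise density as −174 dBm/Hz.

Noise floor: N = −174 + 10 log₁₀(B) + NF
10 log₁₀(1.45×10⁷) = 71.61 dB
N = −174 + 71.61 + 8.47 = −93.92 dBm
SNR = P_sig − N = −55.1 − (−93.92) = 38.82 dB → 38.8 dB

38.8 dB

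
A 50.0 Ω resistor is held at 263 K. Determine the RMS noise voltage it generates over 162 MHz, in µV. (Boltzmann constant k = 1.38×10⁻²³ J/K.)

V_n = √(4kTRB)
4kTRB = 4 × 1.38×10⁻²³ × 263 × 5.00×10¹ × 1.62×10⁸ = 1.18×10⁻¹⁰ V²
V_n = √(1.18×10⁻¹⁰) = 1.08×10⁻⁵ V = 10.8 µV

10.8 µV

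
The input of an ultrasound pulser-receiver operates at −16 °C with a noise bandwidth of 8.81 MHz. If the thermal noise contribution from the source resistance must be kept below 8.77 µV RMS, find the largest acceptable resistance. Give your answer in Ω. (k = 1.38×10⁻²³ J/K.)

615 Ω

T = −16 °C + 273.15 = 257.15 K
Johnson–Nyquist: V_n = √(4kTRB) ⇒ R = V_n² / (4kTB)
4kTB = 4 × 1.38×10⁻²³ × 257.15 × 8.81×10⁶ = 1.25×10⁻¹³
R = (8.77×10⁻⁶)² / 1.25×10⁻¹³ = 6.15×10² Ω = 615 Ω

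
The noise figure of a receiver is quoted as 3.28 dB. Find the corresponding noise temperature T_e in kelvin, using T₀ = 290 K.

327 K

F = 10^(3.28/10) = 2.12814
T_e = (F − 1)·T₀ = (2.12814 − 1) × 290 = 327 K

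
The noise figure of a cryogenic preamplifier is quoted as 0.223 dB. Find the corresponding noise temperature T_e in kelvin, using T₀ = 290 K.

15.3 K

F = 10^(0.223/10) = 1.05269
T_e = (F − 1)·T₀ = (1.05269 − 1) × 290 = 15.3 K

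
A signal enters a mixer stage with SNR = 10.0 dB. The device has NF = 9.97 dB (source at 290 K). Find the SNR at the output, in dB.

0.03 dB

By definition F = SNR_in/SNR_out, so in dB: SNR_out = SNR_in − NF
SNR_out = 10.0 − 9.97 = 0.03 dB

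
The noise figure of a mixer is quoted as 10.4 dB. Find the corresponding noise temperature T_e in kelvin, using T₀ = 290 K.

F = 10^(10.4/10) = 10.9648
T_e = (F − 1)·T₀ = (10.9648 − 1) × 290 = 2890 K

2890 K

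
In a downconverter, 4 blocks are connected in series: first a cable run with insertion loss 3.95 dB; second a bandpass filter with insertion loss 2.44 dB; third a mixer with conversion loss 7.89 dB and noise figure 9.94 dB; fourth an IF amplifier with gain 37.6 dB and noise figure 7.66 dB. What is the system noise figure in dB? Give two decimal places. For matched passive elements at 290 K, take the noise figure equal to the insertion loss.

22.37 dB

Convert to linear (a loss of L dB is a gain of −L dB): F_i = 10^(NF_i/10), G_i = 10^(G_i,dB/10)
  Stage 1: F_1 = 10^(3.95/10) = 2.483, G_1 = 10^(−3.95/10) = 0.4027
  Stage 2: F_2 = 10^(2.44/10) = 1.754, G_2 = 10^(−2.44/10) = 0.5702
  Stage 3: F_3 = 10^(9.94/10) = 9.863, G_3 = 10^(−7.89/10) = 0.1626
  Stage 4: F_4 = 10^(7.66/10) = 5.834, G_4 = 10^(37.6/10) = 5754
Friis cascade:
  F = 2.483 + (1.754 − 1)/0.4027 + (9.863 − 1)/0.2296 + (5.834 − 1)/0.03733 = 172.5
NF = 10 log₁₀(172.5) = 22.37 dB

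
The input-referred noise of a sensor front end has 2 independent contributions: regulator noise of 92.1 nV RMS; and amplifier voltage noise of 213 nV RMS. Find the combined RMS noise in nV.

232 nV

Uncorrelated sources add in power (mean-square): V_tot = √(ΣV_i²)
V_tot = √[(9.21×10⁻⁸)² + (2.13×10⁻⁷)²] = 2.32×10⁻⁷ V = 232 nV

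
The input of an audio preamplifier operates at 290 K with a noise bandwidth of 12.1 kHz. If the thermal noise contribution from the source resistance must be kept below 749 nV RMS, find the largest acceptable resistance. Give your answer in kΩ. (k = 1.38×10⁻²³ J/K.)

2.90 kΩ

Johnson–Nyquist: V_n = √(4kTRB) ⇒ R = V_n² / (4kTB)
4kTB = 4 × 1.38×10⁻²³ × 290 × 1.21×10⁴ = 1.94×10⁻¹⁶
R = (7.49×10⁻⁷)² / 1.94×10⁻¹⁶ = 2.90×10³ Ω = 2.90 kΩ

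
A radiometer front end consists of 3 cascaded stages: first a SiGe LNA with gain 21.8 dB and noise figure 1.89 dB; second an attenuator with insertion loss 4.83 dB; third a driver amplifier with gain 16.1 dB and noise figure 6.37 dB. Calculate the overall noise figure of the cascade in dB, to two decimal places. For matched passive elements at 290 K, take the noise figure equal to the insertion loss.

Convert to linear (a loss of L dB is a gain of −L dB): F_i = 10^(NF_i/10), G_i = 10^(G_i,dB/10)
  Stage 1: F_1 = 10^(1.89/10) = 1.545, G_1 = 10^(21.8/10) = 151.4
  Stage 2: F_2 = 10^(4.83/10) = 3.041, G_2 = 10^(−4.83/10) = 0.3289
  Stage 3: F_3 = 10^(6.37/10) = 4.335, G_3 = 10^(16.1/10) = 40.74
Friis cascade:
  F = 1.545 + (3.041 − 1)/151.4 + (4.335 − 1)/49.77 = 1.626
NF = 10 log₁₀(1.626) = 2.11 dB

2.11 dB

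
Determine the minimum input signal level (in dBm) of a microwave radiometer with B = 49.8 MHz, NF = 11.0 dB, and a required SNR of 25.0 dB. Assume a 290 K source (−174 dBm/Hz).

Sensitivity = −174 + 10 log₁₀(B) + NF + SNR_min
= −174 + 76.97 + 11.0 + 25.0
= −61.03 dBm → −61.0 dBm

−61.0 dBm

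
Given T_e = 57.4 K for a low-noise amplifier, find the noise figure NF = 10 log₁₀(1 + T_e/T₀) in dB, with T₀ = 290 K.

F = 1 + T_e/T₀ = 1 + 57.4/290 = 1.19793
NF = 10 log₁₀(1.19793) = 0.784 dB

0.784 dB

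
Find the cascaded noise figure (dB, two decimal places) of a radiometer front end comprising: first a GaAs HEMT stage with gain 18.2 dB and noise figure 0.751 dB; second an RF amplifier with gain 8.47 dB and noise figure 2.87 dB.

0.80 dB

Convert to linear (a loss of L dB is a gain of −L dB): F_i = 10^(NF_i/10), G_i = 10^(G_i,dB/10)
  Stage 1: F_1 = 10^(0.751/10) = 1.189, G_1 = 10^(18.2/10) = 66.07
  Stage 2: F_2 = 10^(2.87/10) = 1.936, G_2 = 10^(8.47/10) = 7.031
Friis cascade:
  F = 1.189 + (1.936 − 1)/66.07 = 1.203
NF = 10 log₁₀(1.203) = 0.80 dB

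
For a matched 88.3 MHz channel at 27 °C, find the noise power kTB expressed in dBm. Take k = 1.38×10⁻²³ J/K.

−94.4 dBm

T = 27 °C + 273.15 = 300.15 K
P_n = kTB = 1.38×10⁻²³ × 300.15 × 8.83×10⁷ = 3.66×10⁻¹³ W
In dBm: 10 log₁₀(3.66×10⁻¹³ / 10⁻³) = −94.4 dBm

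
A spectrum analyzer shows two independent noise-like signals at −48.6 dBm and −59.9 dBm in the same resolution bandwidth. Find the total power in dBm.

Convert to linear, add, convert back:
P₁ = 1.38×10⁻⁸ W, P₂ = 1.02×10⁻⁹ W
P_tot = 1.48×10⁻⁸ W → 10 log₁₀(P_tot / 10⁻³) = −48.3 dBm

−48.3 dBm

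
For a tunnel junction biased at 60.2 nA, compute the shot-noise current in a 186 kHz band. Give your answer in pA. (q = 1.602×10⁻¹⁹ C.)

59.9 pA

I_n = √(2qI·B)
2qI·B = 2 × 1.602×10⁻¹⁹ × 6.02×10⁻⁸ × 1.86×10⁵ = 3.59×10⁻²¹ A²
I_n = √(3.59×10⁻²¹) = 5.99×10⁻¹¹ A = 59.9 pA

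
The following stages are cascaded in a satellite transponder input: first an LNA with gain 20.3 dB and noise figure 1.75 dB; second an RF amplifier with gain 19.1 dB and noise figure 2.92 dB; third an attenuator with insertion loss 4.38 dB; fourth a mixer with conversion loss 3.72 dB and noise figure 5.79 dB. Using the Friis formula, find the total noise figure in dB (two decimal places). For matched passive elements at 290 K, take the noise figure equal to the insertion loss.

Convert to linear (a loss of L dB is a gain of −L dB): F_i = 10^(NF_i/10), G_i = 10^(G_i,dB/10)
  Stage 1: F_1 = 10^(1.75/10) = 1.496, G_1 = 10^(20.3/10) = 107.2
  Stage 2: F_2 = 10^(2.92/10) = 1.959, G_2 = 10^(19.1/10) = 81.28
  Stage 3: F_3 = 10^(4.38/10) = 2.742, G_3 = 10^(−4.38/10) = 0.3648
  Stage 4: F_4 = 10^(5.79/10) = 3.793, G_4 = 10^(−3.72/10) = 0.4246
Friis cascade:
  F = 1.496 + (1.959 − 1)/107.2 + (2.742 − 1)/8710 + (3.793 − 1)/3177 = 1.506
NF = 10 log₁₀(1.506) = 1.78 dB

1.78 dB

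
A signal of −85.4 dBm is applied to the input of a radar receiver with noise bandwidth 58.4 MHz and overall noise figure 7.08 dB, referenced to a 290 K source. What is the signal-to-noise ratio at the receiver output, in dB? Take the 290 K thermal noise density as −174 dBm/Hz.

Noise floor: N = −174 + 10 log₁₀(B) + NF
10 log₁₀(5.84×10⁷) = 77.66 dB
N = −174 + 77.66 + 7.08 = −89.26 dBm
SNR = P_sig − N = −85.4 − (−89.26) = 3.86 dB → 3.9 dB

3.9 dB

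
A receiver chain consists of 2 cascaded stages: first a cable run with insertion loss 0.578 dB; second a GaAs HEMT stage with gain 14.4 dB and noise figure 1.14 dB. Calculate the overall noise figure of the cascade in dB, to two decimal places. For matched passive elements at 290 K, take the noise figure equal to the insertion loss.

Convert to linear (a loss of L dB is a gain of −L dB): F_i = 10^(NF_i/10), G_i = 10^(G_i,dB/10)
  Stage 1: F_1 = 10^(0.578/10) = 1.142, G_1 = 10^(−0.578/10) = 0.8754
  Stage 2: F_2 = 10^(1.14/10) = 1.300, G_2 = 10^(14.4/10) = 27.54
Friis cascade:
  F = 1.142 + (1.300 − 1)/0.8754 = 1.485
NF = 10 log₁₀(1.485) = 1.72 dB

1.72 dB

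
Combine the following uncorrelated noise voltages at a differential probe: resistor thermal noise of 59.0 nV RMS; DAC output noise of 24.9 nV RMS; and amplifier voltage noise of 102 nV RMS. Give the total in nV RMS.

Uncorrelated sources add in power (mean-square): V_tot = √(ΣV_i²)
V_tot = √[(5.90×10⁻⁸)² + (2.49×10⁻⁸)² + (1.02×10⁻⁷)²] = 1.20×10⁻⁷ V = 120 nV

120 nV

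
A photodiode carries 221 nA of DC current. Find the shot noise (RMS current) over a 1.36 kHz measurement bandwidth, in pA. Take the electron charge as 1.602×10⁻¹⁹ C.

9.81 pA

I_n = √(2qI·B)
2qI·B = 2 × 1.602×10⁻¹⁹ × 2.21×10⁻⁷ × 1.36×10³ = 9.63×10⁻²³ A²
I_n = √(9.63×10⁻²³) = 9.81×10⁻¹² A = 9.81 pA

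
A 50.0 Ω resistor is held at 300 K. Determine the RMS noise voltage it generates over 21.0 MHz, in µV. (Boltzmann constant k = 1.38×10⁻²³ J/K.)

V_n = √(4kTRB)
4kTRB = 4 × 1.38×10⁻²³ × 300 × 5.00×10¹ × 2.10×10⁷ = 1.74×10⁻¹¹ V²
V_n = √(1.74×10⁻¹¹) = 4.17×10⁻⁶ V = 4.17 µV

4.17 µV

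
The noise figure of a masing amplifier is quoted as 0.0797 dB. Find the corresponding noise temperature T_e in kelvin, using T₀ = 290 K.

F = 10^(0.0797/10) = 1.01852
T_e = (F − 1)·T₀ = (1.01852 − 1) × 290 = 5.37 K

5.37 K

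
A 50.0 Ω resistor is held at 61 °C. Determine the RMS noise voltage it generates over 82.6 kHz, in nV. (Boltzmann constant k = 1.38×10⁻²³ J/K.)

276 nV

T = 61 °C + 273.15 = 334.15 K
V_n = √(4kTRB)
4kTRB = 4 × 1.38×10⁻²³ × 334.15 × 5.00×10¹ × 8.26×10⁴ = 7.62×10⁻¹⁴ V²
V_n = √(7.62×10⁻¹⁴) = 2.76×10⁻⁷ V = 276 nV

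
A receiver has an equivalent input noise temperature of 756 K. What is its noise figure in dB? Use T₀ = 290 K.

5.57 dB

F = 1 + T_e/T₀ = 1 + 756/290 = 3.6069
NF = 10 log₁₀(3.6069) = 5.57 dB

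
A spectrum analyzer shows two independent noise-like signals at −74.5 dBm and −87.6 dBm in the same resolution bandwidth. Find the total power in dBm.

−74.3 dBm

Convert to linear, add, convert back:
P₁ = 3.55×10⁻¹¹ W, P₂ = 1.74×10⁻¹² W
P_tot = 3.72×10⁻¹¹ W → 10 log₁₀(P_tot / 10⁻³) = −74.3 dBm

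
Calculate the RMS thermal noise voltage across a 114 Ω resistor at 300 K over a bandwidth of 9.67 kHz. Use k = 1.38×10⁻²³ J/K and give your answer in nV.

V_n = √(4kTRB)
4kTRB = 4 × 1.38×10⁻²³ × 300 × 1.14×10² × 9.67×10³ = 1.83×10⁻¹⁴ V²
V_n = √(1.83×10⁻¹⁴) = 1.35×10⁻⁷ V = 135 nV

135 nV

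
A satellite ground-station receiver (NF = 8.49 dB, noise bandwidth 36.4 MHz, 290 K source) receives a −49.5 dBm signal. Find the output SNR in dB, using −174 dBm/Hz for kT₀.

40.4 dB

Noise floor: N = −174 + 10 log₁₀(B) + NF
10 log₁₀(3.64×10⁷) = 75.61 dB
N = −174 + 75.61 + 8.49 = −89.90 dBm
SNR = P_sig − N = −49.5 − (−89.90) = 40.40 dB → 40.4 dB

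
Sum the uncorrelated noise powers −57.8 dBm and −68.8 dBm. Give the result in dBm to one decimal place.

−57.5 dBm

Convert to linear, add, convert back:
P₁ = 1.66×10⁻⁹ W, P₂ = 1.32×10⁻¹⁰ W
P_tot = 1.79×10⁻⁹ W → 10 log₁₀(P_tot / 10⁻³) = −57.5 dBm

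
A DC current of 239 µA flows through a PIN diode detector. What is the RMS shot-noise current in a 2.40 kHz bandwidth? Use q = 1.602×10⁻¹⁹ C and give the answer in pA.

429 pA

I_n = √(2qI·B)
2qI·B = 2 × 1.602×10⁻¹⁹ × 2.39×10⁻⁴ × 2.40×10³ = 1.84×10⁻¹⁹ A²
I_n = √(1.84×10⁻¹⁹) = 4.29×10⁻¹⁰ A = 429 pA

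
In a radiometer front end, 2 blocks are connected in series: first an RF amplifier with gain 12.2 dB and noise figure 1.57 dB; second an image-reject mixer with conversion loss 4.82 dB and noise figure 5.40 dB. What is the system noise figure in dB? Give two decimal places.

Convert to linear (a loss of L dB is a gain of −L dB): F_i = 10^(NF_i/10), G_i = 10^(G_i,dB/10)
  Stage 1: F_1 = 10^(1.57/10) = 1.435, G_1 = 10^(12.2/10) = 16.60
  Stage 2: F_2 = 10^(5.40/10) = 3.467, G_2 = 10^(−4.82/10) = 0.3296
Friis cascade:
  F = 1.435 + (3.467 − 1)/16.60 = 1.584
NF = 10 log₁₀(1.584) = 2.00 dB

2.00 dB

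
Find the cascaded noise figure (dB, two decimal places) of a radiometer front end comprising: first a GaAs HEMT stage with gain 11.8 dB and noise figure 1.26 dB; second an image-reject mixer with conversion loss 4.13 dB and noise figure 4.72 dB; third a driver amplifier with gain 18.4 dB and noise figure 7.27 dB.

Convert to linear (a loss of L dB is a gain of −L dB): F_i = 10^(NF_i/10), G_i = 10^(G_i,dB/10)
  Stage 1: F_1 = 10^(1.26/10) = 1.337, G_1 = 10^(11.8/10) = 15.14
  Stage 2: F_2 = 10^(4.72/10) = 2.965, G_2 = 10^(−4.13/10) = 0.3864
  Stage 3: F_3 = 10^(7.27/10) = 5.333, G_3 = 10^(18.4/10) = 69.18
Friis cascade:
  F = 1.337 + (2.965 − 1)/15.14 + (5.333 − 1)/5.848 = 2.207
NF = 10 log₁₀(2.207) = 3.44 dB

3.44 dB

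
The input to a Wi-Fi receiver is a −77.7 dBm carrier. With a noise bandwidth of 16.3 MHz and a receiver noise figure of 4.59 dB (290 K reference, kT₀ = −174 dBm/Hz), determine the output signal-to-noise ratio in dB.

19.6 dB

Noise floor: N = −174 + 10 log₁₀(B) + NF
10 log₁₀(1.63×10⁷) = 72.12 dB
N = −174 + 72.12 + 4.59 = −97.29 dBm
SNR = P_sig − N = −77.7 − (−97.29) = 19.59 dB → 19.6 dB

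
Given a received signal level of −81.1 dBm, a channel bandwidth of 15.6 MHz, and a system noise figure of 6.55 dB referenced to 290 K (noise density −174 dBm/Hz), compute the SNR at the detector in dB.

Noise floor: N = −174 + 10 log₁₀(B) + NF
10 log₁₀(1.56×10⁷) = 71.93 dB
N = −174 + 71.93 + 6.55 = −95.52 dBm
SNR = P_sig − N = −81.1 − (−95.52) = 14.42 dB → 14.4 dB

14.4 dB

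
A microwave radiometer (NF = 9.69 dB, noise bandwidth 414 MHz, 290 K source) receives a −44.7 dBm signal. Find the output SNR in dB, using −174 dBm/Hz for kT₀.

33.4 dB

Noise floor: N = −174 + 10 log₁₀(B) + NF
10 log₁₀(4.14×10⁸) = 86.17 dB
N = −174 + 86.17 + 9.69 = −78.14 dBm
SNR = P_sig − N = −44.7 − (−78.14) = 33.44 dB → 33.4 dB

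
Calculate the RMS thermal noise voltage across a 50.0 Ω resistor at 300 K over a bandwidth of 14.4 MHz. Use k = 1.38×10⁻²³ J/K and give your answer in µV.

V_n = √(4kTRB)
4kTRB = 4 × 1.38×10⁻²³ × 300 × 5.00×10¹ × 1.44×10⁷ = 1.19×10⁻¹¹ V²
V_n = √(1.19×10⁻¹¹) = 3.45×10⁻⁶ V = 3.45 µV

3.45 µV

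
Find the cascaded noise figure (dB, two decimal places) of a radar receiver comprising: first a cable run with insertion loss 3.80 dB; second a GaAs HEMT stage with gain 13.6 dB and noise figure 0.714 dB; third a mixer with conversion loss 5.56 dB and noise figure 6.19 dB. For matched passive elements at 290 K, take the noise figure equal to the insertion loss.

4.99 dB

Convert to linear (a loss of L dB is a gain of −L dB): F_i = 10^(NF_i/10), G_i = 10^(G_i,dB/10)
  Stage 1: F_1 = 10^(3.80/10) = 2.399, G_1 = 10^(−3.80/10) = 0.4169
  Stage 2: F_2 = 10^(0.714/10) = 1.179, G_2 = 10^(13.6/10) = 22.91
  Stage 3: F_3 = 10^(6.19/10) = 4.159, G_3 = 10^(−5.56/10) = 0.2780
Friis cascade:
  F = 2.399 + (1.179 − 1)/0.4169 + (4.159 − 1)/9.550 = 3.158
NF = 10 log₁₀(3.158) = 4.99 dB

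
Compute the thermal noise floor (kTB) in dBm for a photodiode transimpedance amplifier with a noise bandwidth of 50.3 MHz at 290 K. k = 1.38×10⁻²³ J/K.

−97.0 dBm

P_n = kTB = 1.38×10⁻²³ × 290 × 5.03×10⁷ = 2.01×10⁻¹³ W
In dBm: 10 log₁₀(2.01×10⁻¹³ / 10⁻³) = −97.0 dBm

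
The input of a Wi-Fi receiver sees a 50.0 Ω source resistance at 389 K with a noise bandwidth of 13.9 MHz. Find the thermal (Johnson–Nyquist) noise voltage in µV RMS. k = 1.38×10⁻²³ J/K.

3.86 µV

V_n = √(4kTRB)
4kTRB = 4 × 1.38×10⁻²³ × 389 × 5.00×10¹ × 1.39×10⁷ = 1.49×10⁻¹¹ V²
V_n = √(1.49×10⁻¹¹) = 3.86×10⁻⁶ V = 3.86 µV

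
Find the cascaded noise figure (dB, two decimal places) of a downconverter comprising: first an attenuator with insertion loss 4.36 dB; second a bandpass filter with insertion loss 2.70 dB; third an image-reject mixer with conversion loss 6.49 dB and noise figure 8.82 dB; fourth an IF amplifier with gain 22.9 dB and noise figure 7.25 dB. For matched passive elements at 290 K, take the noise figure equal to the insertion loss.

Convert to linear (a loss of L dB is a gain of −L dB): F_i = 10^(NF_i/10), G_i = 10^(G_i,dB/10)
  Stage 1: F_1 = 10^(4.36/10) = 2.729, G_1 = 10^(−4.36/10) = 0.3664
  Stage 2: F_2 = 10^(2.70/10) = 1.862, G_2 = 10^(−2.70/10) = 0.5370
  Stage 3: F_3 = 10^(8.82/10) = 7.621, G_3 = 10^(−6.49/10) = 0.2244
  Stage 4: F_4 = 10^(7.25/10) = 5.309, G_4 = 10^(22.9/10) = 195.0
Friis cascade:
  F = 2.729 + (1.862 − 1)/0.3664 + (7.621 − 1)/0.1968 + (5.309 − 1)/0.04416 = 136.3
NF = 10 log₁₀(136.3) = 21.35 dB

21.35 dB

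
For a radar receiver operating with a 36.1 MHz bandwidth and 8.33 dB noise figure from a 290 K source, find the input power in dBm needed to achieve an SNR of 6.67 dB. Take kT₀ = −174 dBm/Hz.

−83.4 dBm

Sensitivity = −174 + 10 log₁₀(B) + NF + SNR_min
= −174 + 75.58 + 8.33 + 6.67
= −83.42 dBm → −83.4 dBm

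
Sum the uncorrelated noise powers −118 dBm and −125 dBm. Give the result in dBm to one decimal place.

−117.2 dBm

Convert to linear, add, convert back:
P₁ = 1.58×10⁻¹⁵ W, P₂ = 3.16×10⁻¹⁶ W
P_tot = 1.90×10⁻¹⁵ W → 10 log₁₀(P_tot / 10⁻³) = −117.2 dBm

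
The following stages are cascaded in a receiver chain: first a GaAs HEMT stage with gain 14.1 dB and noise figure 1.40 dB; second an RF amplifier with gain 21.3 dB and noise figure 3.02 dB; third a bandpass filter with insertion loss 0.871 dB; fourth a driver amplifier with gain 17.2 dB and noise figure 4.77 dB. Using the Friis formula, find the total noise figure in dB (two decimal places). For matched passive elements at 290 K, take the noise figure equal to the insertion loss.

Convert to linear (a loss of L dB is a gain of −L dB): F_i = 10^(NF_i/10), G_i = 10^(G_i,dB/10)
  Stage 1: F_1 = 10^(1.40/10) = 1.380, G_1 = 10^(14.1/10) = 25.70
  Stage 2: F_2 = 10^(3.02/10) = 2.004, G_2 = 10^(21.3/10) = 134.9
  Stage 3: F_3 = 10^(0.871/10) = 1.222, G_3 = 10^(−0.871/10) = 0.8183
  Stage 4: F_4 = 10^(4.77/10) = 2.999, G_4 = 10^(17.2/10) = 52.48
Friis cascade:
  F = 1.380 + (2.004 − 1)/25.70 + (1.222 − 1)/3467 + (2.999 − 1)/2837 = 1.420
NF = 10 log₁₀(1.420) = 1.52 dB

1.52 dB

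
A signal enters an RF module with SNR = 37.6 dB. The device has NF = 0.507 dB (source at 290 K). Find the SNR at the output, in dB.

37.093 dB

By definition F = SNR_in/SNR_out, so in dB: SNR_out = SNR_in − NF
SNR_out = 37.6 − 0.507 = 37.093 dB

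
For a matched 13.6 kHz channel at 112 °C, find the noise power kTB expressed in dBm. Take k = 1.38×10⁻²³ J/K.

T = 112 °C + 273.15 = 385.15 K
P_n = kTB = 1.38×10⁻²³ × 385.15 × 1.36×10⁴ = 7.23×10⁻¹⁷ W
In dBm: 10 log₁₀(7.23×10⁻¹⁷ / 10⁻³) = −131.4 dBm

−131.4 dBm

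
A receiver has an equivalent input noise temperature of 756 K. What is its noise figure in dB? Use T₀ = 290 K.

5.57 dB

F = 1 + T_e/T₀ = 1 + 756/290 = 3.6069
NF = 10 log₁₀(3.6069) = 5.57 dB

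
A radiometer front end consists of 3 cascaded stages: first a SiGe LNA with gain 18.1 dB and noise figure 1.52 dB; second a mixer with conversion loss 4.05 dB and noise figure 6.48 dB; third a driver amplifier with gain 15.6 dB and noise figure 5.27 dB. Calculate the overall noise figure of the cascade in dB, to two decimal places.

1.95 dB

Convert to linear (a loss of L dB is a gain of −L dB): F_i = 10^(NF_i/10), G_i = 10^(G_i,dB/10)
  Stage 1: F_1 = 10^(1.52/10) = 1.419, G_1 = 10^(18.1/10) = 64.57
  Stage 2: F_2 = 10^(6.48/10) = 4.446, G_2 = 10^(−4.05/10) = 0.3936
  Stage 3: F_3 = 10^(5.27/10) = 3.365, G_3 = 10^(15.6/10) = 36.31
Friis cascade:
  F = 1.419 + (4.446 − 1)/64.57 + (3.365 − 1)/25.41 = 1.566
NF = 10 log₁₀(1.566) = 1.95 dB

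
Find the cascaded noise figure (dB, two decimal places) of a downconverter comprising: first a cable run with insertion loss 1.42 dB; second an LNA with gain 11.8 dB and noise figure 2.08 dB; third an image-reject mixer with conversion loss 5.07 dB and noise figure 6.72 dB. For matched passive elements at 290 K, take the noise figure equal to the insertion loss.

Convert to linear (a loss of L dB is a gain of −L dB): F_i = 10^(NF_i/10), G_i = 10^(G_i,dB/10)
  Stage 1: F_1 = 10^(1.42/10) = 1.387, G_1 = 10^(−1.42/10) = 0.7211
  Stage 2: F_2 = 10^(2.08/10) = 1.614, G_2 = 10^(11.8/10) = 15.14
  Stage 3: F_3 = 10^(6.72/10) = 4.699, G_3 = 10^(−5.07/10) = 0.3112
Friis cascade:
  F = 1.387 + (1.614 − 1)/0.7211 + (4.699 − 1)/10.91 = 2.578
NF = 10 log₁₀(2.578) = 4.11 dB

4.11 dB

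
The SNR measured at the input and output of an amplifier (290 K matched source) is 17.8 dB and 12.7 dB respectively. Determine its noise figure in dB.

5.1 dB

NF (dB) = SNR_in(dB) − SNR_out(dB) when the source is at T₀
NF = 17.8 − 12.7 = 5.1 dB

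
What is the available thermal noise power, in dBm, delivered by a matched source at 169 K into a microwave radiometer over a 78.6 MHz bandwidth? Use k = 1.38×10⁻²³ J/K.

−97.4 dBm

P_n = kTB = 1.38×10⁻²³ × 169 × 7.86×10⁷ = 1.83×10⁻¹³ W
In dBm: 10 log₁₀(1.83×10⁻¹³ / 10⁻³) = −97.4 dBm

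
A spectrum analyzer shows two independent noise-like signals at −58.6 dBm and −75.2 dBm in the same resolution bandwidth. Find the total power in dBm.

−58.5 dBm

Convert to linear, add, convert back:
P₁ = 1.38×10⁻⁹ W, P₂ = 3.02×10⁻¹¹ W
P_tot = 1.41×10⁻⁹ W → 10 log₁₀(P_tot / 10⁻³) = −58.5 dBm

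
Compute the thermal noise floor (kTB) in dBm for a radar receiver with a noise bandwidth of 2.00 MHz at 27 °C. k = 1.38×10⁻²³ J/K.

−110.8 dBm

T = 27 °C + 273.15 = 300.15 K
P_n = kTB = 1.38×10⁻²³ × 300.15 × 2.00×10⁶ = 8.28×10⁻¹⁵ W
In dBm: 10 log₁₀(8.28×10⁻¹⁵ / 10⁻³) = −110.8 dBm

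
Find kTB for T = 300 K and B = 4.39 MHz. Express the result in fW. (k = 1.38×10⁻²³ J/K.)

P_n = kTB = 1.38×10⁻²³ × 300 × 4.39×10⁶ = 1.82×10⁻¹⁴ W = 18.2 fW

18.2 fW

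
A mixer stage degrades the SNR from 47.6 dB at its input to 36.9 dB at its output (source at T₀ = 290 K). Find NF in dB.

NF (dB) = SNR_in(dB) − SNR_out(dB) when the source is at T₀
NF = 47.6 − 36.9 = 10.7 dB

10.7 dB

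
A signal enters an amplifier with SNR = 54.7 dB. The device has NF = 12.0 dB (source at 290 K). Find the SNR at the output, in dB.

By definition F = SNR_in/SNR_out, so in dB: SNR_out = SNR_in − NF
SNR_out = 54.7 − 12.0 = 42.7 dB

42.7 dB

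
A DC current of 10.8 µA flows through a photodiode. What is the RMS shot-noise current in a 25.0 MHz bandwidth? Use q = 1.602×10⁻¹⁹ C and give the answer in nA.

I_n = √(2qI·B)
2qI·B = 2 × 1.602×10⁻¹⁹ × 1.08×10⁻⁵ × 2.50×10⁷ = 8.65×10⁻¹⁷ A²
I_n = √(8.65×10⁻¹⁷) = 9.30×10⁻⁹ A = 9.30 nA

9.30 nA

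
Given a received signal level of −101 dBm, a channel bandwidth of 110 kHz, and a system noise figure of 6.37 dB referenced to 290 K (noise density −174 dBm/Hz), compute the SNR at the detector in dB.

16.2 dB

Noise floor: N = −174 + 10 log₁₀(B) + NF
10 log₁₀(1.10×10⁵) = 50.41 dB
N = −174 + 50.41 + 6.37 = −117.22 dBm
SNR = P_sig − N = −101 − (−117.22) = 16.22 dB → 16.2 dB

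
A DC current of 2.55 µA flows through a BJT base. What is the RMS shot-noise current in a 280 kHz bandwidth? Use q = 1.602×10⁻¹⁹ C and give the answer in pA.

478 pA

I_n = √(2qI·B)
2qI·B = 2 × 1.602×10⁻¹⁹ × 2.55×10⁻⁶ × 2.80×10⁵ = 2.29×10⁻¹⁹ A²
I_n = √(2.29×10⁻¹⁹) = 4.78×10⁻¹⁰ A = 478 pA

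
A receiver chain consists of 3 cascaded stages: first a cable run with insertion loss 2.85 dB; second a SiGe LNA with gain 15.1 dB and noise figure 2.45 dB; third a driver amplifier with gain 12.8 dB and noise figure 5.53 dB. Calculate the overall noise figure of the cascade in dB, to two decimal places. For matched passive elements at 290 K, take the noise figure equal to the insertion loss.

5.49 dB

Convert to linear (a loss of L dB is a gain of −L dB): F_i = 10^(NF_i/10), G_i = 10^(G_i,dB/10)
  Stage 1: F_1 = 10^(2.85/10) = 1.928, G_1 = 10^(−2.85/10) = 0.5188
  Stage 2: F_2 = 10^(2.45/10) = 1.758, G_2 = 10^(15.1/10) = 32.36
  Stage 3: F_3 = 10^(5.53/10) = 3.573, G_3 = 10^(12.8/10) = 19.05
Friis cascade:
  F = 1.928 + (1.758 − 1)/0.5188 + (3.573 − 1)/16.79 = 3.542
NF = 10 log₁₀(3.542) = 5.49 dB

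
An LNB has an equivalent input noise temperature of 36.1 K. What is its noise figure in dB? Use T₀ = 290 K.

0.510 dB

F = 1 + T_e/T₀ = 1 + 36.1/290 = 1.12448
NF = 10 log₁₀(1.12448) = 0.510 dB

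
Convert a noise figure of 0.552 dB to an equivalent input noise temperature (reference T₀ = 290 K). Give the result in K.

F = 10^(0.552/10) = 1.13553
T_e = (F − 1)·T₀ = (1.13553 − 1) × 290 = 39.3 K

39.3 K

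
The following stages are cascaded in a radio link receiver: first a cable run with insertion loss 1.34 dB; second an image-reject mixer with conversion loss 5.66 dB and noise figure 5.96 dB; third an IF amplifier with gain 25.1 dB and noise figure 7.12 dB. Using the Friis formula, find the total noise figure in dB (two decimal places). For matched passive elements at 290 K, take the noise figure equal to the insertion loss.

14.18 dB

Convert to linear (a loss of L dB is a gain of −L dB): F_i = 10^(NF_i/10), G_i = 10^(G_i,dB/10)
  Stage 1: F_1 = 10^(1.34/10) = 1.361, G_1 = 10^(−1.34/10) = 0.7345
  Stage 2: F_2 = 10^(5.96/10) = 3.945, G_2 = 10^(−5.66/10) = 0.2716
  Stage 3: F_3 = 10^(7.12/10) = 5.152, G_3 = 10^(25.1/10) = 323.6
Friis cascade:
  F = 1.361 + (3.945 − 1)/0.7345 + (5.152 − 1)/0.1995 = 26.18
NF = 10 log₁₀(26.18) = 14.18 dB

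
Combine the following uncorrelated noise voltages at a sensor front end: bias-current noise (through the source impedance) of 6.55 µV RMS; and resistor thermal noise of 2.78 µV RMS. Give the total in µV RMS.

7.12 µV

Uncorrelated sources add in power (mean-square): V_tot = √(ΣV_i²)
V_tot = √[(6.55×10⁻⁶)² + (2.78×10⁻⁶)²] = 7.12×10⁻⁶ V = 7.12 µV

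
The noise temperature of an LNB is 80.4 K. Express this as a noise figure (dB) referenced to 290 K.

1.06 dB

F = 1 + T_e/T₀ = 1 + 80.4/290 = 1.27724
NF = 10 log₁₀(1.27724) = 1.06 dB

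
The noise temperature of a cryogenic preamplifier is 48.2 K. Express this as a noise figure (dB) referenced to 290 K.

F = 1 + T_e/T₀ = 1 + 48.2/290 = 1.16621
NF = 10 log₁₀(1.16621) = 0.668 dB

0.668 dB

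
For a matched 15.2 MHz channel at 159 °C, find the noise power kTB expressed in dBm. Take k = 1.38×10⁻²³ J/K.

−100.4 dBm

T = 159 °C + 273.15 = 432.15 K
P_n = kTB = 1.38×10⁻²³ × 432.15 × 1.52×10⁷ = 9.06×10⁻¹⁴ W
In dBm: 10 log₁₀(9.06×10⁻¹⁴ / 10⁻³) = −100.4 dBm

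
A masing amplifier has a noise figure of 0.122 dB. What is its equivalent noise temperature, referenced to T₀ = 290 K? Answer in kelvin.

F = 10^(0.122/10) = 1.02849
T_e = (F − 1)·T₀ = (1.02849 − 1) × 290 = 8.26 K

8.26 K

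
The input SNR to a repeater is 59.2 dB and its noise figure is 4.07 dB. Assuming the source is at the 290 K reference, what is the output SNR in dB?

55.13 dB

By definition F = SNR_in/SNR_out, so in dB: SNR_out = SNR_in − NF
SNR_out = 59.2 − 4.07 = 55.13 dB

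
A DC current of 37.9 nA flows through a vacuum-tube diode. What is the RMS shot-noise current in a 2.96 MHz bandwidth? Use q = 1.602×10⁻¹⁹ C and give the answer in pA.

I_n = √(2qI·B)
2qI·B = 2 × 1.602×10⁻¹⁹ × 3.79×10⁻⁸ × 2.96×10⁶ = 3.59×10⁻²⁰ A²
I_n = √(3.59×10⁻²⁰) = 1.90×10⁻¹⁰ A = 190 pA

190 pA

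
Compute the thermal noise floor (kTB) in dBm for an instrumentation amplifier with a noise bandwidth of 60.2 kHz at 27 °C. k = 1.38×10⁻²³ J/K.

−126.0 dBm

T = 27 °C + 273.15 = 300.15 K
P_n = kTB = 1.38×10⁻²³ × 300.15 × 6.02×10⁴ = 2.49×10⁻¹⁶ W
In dBm: 10 log₁₀(2.49×10⁻¹⁶ / 10⁻³) = −126.0 dBm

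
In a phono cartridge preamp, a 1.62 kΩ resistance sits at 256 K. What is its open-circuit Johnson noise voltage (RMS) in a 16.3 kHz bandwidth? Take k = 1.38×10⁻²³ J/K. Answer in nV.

611 nV

V_n = √(4kTRB)
4kTRB = 4 × 1.38×10⁻²³ × 256 × 1.62×10³ × 1.63×10⁴ = 3.73×10⁻¹³ V²
V_n = √(3.73×10⁻¹³) = 6.11×10⁻⁷ V = 611 nV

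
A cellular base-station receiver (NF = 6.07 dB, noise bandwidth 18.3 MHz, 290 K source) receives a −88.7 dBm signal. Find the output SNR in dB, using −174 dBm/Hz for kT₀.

Noise floor: N = −174 + 10 log₁₀(B) + NF
10 log₁₀(1.83×10⁷) = 72.62 dB
N = −174 + 72.62 + 6.07 = −95.31 dBm
SNR = P_sig − N = −88.7 − (−95.31) = 6.61 dB → 6.6 dB

6.6 dB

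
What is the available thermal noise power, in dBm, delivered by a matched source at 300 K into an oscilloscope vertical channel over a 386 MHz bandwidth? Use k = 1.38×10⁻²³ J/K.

−88.0 dBm

P_n = kTB = 1.38×10⁻²³ × 300 × 3.86×10⁸ = 1.60×10⁻¹² W
In dBm: 10 log₁₀(1.60×10⁻¹² / 10⁻³) = −88.0 dBm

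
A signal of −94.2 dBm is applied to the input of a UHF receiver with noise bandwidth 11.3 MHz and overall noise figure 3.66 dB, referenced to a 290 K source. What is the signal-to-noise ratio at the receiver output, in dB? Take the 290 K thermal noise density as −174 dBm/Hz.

5.6 dB

Noise floor: N = −174 + 10 log₁₀(B) + NF
10 log₁₀(1.13×10⁷) = 70.53 dB
N = −174 + 70.53 + 3.66 = −99.81 dBm
SNR = P_sig − N = −94.2 − (−99.81) = 5.61 dB → 5.6 dB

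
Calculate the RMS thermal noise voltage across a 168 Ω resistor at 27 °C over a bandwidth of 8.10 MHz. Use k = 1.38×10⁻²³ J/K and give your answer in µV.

4.75 µV

T = 27 °C + 273.15 = 300.15 K
V_n = √(4kTRB)
4kTRB = 4 × 1.38×10⁻²³ × 300.15 × 1.68×10² × 8.10×10⁶ = 2.25×10⁻¹¹ V²
V_n = √(2.25×10⁻¹¹) = 4.75×10⁻⁶ V = 4.75 µV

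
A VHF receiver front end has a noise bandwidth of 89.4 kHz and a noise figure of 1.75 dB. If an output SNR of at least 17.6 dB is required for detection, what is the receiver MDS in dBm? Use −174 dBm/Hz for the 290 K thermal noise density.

−105.1 dBm

Sensitivity = −174 + 10 log₁₀(B) + NF + SNR_min
= −174 + 49.51 + 1.75 + 17.6
= −105.14 dBm → −105.1 dBm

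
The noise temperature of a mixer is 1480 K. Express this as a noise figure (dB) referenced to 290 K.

7.86 dB

F = 1 + T_e/T₀ = 1 + 1480/290 = 6.10345
NF = 10 log₁₀(6.10345) = 7.86 dB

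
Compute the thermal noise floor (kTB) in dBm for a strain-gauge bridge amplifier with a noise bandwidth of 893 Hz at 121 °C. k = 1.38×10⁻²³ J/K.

−143.1 dBm

T = 121 °C + 273.15 = 394.15 K
P_n = kTB = 1.38×10⁻²³ × 394.15 × 8.93×10² = 4.86×10⁻¹⁸ W
In dBm: 10 log₁₀(4.86×10⁻¹⁸ / 10⁻³) = −143.1 dBm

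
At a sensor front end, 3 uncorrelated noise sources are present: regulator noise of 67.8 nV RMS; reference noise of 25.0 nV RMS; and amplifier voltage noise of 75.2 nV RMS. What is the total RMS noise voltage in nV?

104 nV

Uncorrelated sources add in power (mean-square): V_tot = √(ΣV_i²)
V_tot = √[(6.78×10⁻⁸)² + (2.50×10⁻⁸)² + (7.52×10⁻⁸)²] = 1.04×10⁻⁷ V = 104 nV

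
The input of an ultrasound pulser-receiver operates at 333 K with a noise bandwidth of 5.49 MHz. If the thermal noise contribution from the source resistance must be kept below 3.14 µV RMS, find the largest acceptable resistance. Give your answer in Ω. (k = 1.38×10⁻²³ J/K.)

97.7 Ω

Johnson–Nyquist: V_n = √(4kTRB) ⇒ R = V_n² / (4kTB)
4kTB = 4 × 1.38×10⁻²³ × 333 × 5.49×10⁶ = 1.01×10⁻¹³
R = (3.14×10⁻⁶)² / 1.01×10⁻¹³ = 9.77×10¹ Ω = 97.7 Ω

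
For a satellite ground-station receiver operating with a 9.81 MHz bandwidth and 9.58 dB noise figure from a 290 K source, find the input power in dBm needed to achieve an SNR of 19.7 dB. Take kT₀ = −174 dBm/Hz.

Sensitivity = −174 + 10 log₁₀(B) + NF + SNR_min
= −174 + 69.92 + 9.58 + 19.7
= −74.80 dBm → −74.8 dBm

−74.8 dBm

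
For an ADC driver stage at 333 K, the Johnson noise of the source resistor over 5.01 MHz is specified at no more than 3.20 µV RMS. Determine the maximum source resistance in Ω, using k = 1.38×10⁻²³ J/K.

Johnson–Nyquist: V_n = √(4kTRB) ⇒ R = V_n² / (4kTB)
4kTB = 4 × 1.38×10⁻²³ × 333 × 5.01×10⁶ = 9.21×10⁻¹⁴
R = (3.20×10⁻⁶)² / 9.21×10⁻¹⁴ = 1.11×10² Ω = 111 Ω

111 Ω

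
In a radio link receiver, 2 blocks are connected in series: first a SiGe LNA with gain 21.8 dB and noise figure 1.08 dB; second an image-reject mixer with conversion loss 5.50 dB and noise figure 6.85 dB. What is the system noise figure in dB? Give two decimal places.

1.17 dB

Convert to linear (a loss of L dB is a gain of −L dB): F_i = 10^(NF_i/10), G_i = 10^(G_i,dB/10)
  Stage 1: F_1 = 10^(1.08/10) = 1.282, G_1 = 10^(21.8/10) = 151.4
  Stage 2: F_2 = 10^(6.85/10) = 4.842, G_2 = 10^(−5.50/10) = 0.2818
Friis cascade:
  F = 1.282 + (4.842 − 1)/151.4 = 1.308
NF = 10 log₁₀(1.308) = 1.17 dB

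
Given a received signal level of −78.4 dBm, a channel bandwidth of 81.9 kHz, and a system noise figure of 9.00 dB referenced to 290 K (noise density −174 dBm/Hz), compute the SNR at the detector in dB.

37.5 dB

Noise floor: N = −174 + 10 log₁₀(B) + NF
10 log₁₀(8.19×10⁴) = 49.13 dB
N = −174 + 49.13 + 9.00 = −115.87 dBm
SNR = P_sig − N = −78.4 − (−115.87) = 37.47 dB → 37.5 dB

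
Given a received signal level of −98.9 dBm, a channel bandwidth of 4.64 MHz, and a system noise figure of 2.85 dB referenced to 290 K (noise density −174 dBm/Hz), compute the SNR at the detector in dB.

Noise floor: N = −174 + 10 log₁₀(B) + NF
10 log₁₀(4.64×10⁶) = 66.67 dB
N = −174 + 66.67 + 2.85 = −104.48 dBm
SNR = P_sig − N = −98.9 − (−104.48) = 5.58 dB → 5.6 dB

5.6 dB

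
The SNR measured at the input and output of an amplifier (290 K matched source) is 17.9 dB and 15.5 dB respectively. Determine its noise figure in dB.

2.4 dB

NF (dB) = SNR_in(dB) − SNR_out(dB) when the source is at T₀
NF = 17.9 − 15.5 = 2.4 dB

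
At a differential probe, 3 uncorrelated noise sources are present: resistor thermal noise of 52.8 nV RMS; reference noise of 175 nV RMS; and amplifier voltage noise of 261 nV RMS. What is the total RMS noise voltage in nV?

Uncorrelated sources add in power (mean-square): V_tot = √(ΣV_i²)
V_tot = √[(5.28×10⁻⁸)² + (1.75×10⁻⁷)² + (2.61×10⁻⁷)²] = 3.19×10⁻⁷ V = 319 nV

319 nV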